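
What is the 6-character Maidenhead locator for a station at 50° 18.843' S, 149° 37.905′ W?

Offset from 180°W / 90°S: lon 30.3682°, lat 39.6859°.
Field: lon ⌊30.3682/20⌋ = 1 → B; lat ⌊39.6859/10⌋ = 3 → D.
Square: lon ⌊10.3682/2⌋ = 5; lat ⌊9.6859/1⌋ = 9.
Subsquare: lon ⌊0.3682/0.0833333⌋ = 4 → e; lat ⌊0.6859/0.0416667⌋ = 16 → q.

BD59eq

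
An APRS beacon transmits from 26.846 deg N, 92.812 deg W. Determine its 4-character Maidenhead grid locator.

EL36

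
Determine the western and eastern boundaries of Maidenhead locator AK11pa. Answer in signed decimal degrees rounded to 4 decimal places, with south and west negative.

-176.7500, -176.6667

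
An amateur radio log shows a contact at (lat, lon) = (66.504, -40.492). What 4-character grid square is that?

Shift to the Maidenhead origin (180°W, 90°S): lon 139.51, lat 156.50.
Field: lon ⌊139.51/20⌋ = 6 → G; lat ⌊156.50/10⌋ = 15 → P.
Square: lon ⌊19.51/2⌋ = 9; lat ⌊6.50/1⌋ = 6.

GP96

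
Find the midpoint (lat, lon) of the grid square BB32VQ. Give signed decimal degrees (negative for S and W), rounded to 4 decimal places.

-77.3125, -152.2083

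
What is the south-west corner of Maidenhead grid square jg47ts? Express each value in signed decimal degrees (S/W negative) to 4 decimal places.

-22.2500, 9.5833

Field J=9, G=6: +9·20° lon, +6·10° lat → SW at lon 0°, lat -30°.
Square 4, 7: +4·2° lon, +7·1° lat → SW at lon 8°, lat -23°.
Subsquare t=19, s=18: +19·0.0833333° lon, +18·0.0416667° lat → SW at lon 9.58333°, lat -22.25°.
latitude -22.2500, longitude 9.5833.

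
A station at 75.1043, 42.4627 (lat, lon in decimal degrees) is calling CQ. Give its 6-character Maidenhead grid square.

Offset from 180°W / 90°S: lon 222.4627°, lat 165.1043°.
Field (20°×10°, letters A–R): 222.4627/20 → 11 → L, 165.1043/10 → 16 → Q; chars LQ.
Square (2°×1°, digits 0–9): 2.4627/2 → 1, 5.1043/1 → 5; chars 15.
Subsquare (5′×2.5′, letters a–x): 0.4627/0.0833333 → 5 → f, 0.1043/0.0416667 → 2 → c; chars fc.

LQ15fc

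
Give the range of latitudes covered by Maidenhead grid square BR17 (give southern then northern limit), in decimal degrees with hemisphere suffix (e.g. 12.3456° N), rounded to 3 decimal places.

87.000° N, 88.000° N

Field B=1, R=17: +1·20° lon, +17·10° lat → SW at lon -160°, lat 80°.
Square 1, 7: +1·2° lon, +7·1° lat → SW at lon -158°, lat 87°.
Cell spans 2° lon × 1° lat.
south 87.000° N, north 88.000° N.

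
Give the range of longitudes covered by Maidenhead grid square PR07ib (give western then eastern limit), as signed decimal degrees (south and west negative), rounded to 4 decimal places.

120.6667, 120.7500

Field P=15, R=17: +15·20° lon, +17·10° lat → SW at lon 120°, lat 80°.
Square 0, 7: +0·2° lon, +7·1° lat → SW at lon 120°, lat 87°.
Subsquare i=8, b=1: +8·0.0833333° lon, +1·0.0416667° lat → SW at lon 120.667°, lat 87.0417°.
Cell spans 0.0833333° lon × 0.0416667° lat.
west 120.6667, east 120.7500.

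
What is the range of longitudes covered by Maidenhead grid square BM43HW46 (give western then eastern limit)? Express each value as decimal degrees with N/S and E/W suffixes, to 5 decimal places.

151.38333° W, 151.37500° W

Field B=1, M=12: +1·20° lon, +12·10° lat → SW at lon -160°, lat 30°.
Square 4, 3: +4·2° lon, +3·1° lat → SW at lon -152°, lat 33°.
Subsquare h=7, w=22: +7·0.0833333° lon, +22·0.0416667° lat → SW at lon -151.417°, lat 33.9167°.
Extended square 4, 6: +4·0.00833333° lon, +6·0.00416667° lat → SW at lon -151.383°, lat 33.9417°.
Cell spans 0.00833333° lon × 0.00416667° lat.
west 151.38333° W, east 151.37500° W.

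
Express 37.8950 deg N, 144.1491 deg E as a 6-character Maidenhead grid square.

QM27bv

Shift to the Maidenhead origin (180°W, 90°S): lon 324.1491, lat 127.8950.
Field (20°×10°, letters A–R): 324.1491/20 → 16 → Q, 127.8950/10 → 12 → M; chars QM.
Square (2°×1°, digits 0–9): 4.1491/2 → 2, 7.8950/1 → 7; chars 27.
Subsquare (5′×2.5′, letters a–x): 0.1491/0.0833333 → 1 → b, 0.8950/0.0416667 → 21 → v; chars bv.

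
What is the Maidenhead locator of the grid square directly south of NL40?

NK49

Latitude square 0; −1 → -1, wraps to 9, carry into field.
Latitude field L = 11; −1 → 10 = K.
The longitude characters are unchanged.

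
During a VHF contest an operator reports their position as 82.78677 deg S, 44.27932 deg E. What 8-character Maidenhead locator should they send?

Add 180° to longitude and 90° to latitude: 224.27932, 7.21323.
Field: lon ⌊224.27932/20⌋ = 11 → L; lat ⌊7.21323/10⌋ = 0 → A.
Square: lon ⌊4.27932/2⌋ = 2; lat ⌊7.21323/1⌋ = 7.
Subsquare: lon ⌊0.27932/0.0833333⌋ = 3 → d; lat ⌊0.21323/0.0416667⌋ = 5 → f.
Extended square: lon ⌊0.02932/0.00833333⌋ = 3; lat ⌊0.00490/0.00416667⌋ = 1.

LA27df31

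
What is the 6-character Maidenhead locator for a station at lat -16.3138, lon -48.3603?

Add 180° to longitude and 90° to latitude: 131.6397, 73.6862.
Field: 131.6397/20 → 6 → G, 73.6862/10 → 7 → H; chars GH.
Square: 11.6397/2 → 5, 3.6862/1 → 3; chars 53.
Subsquare: 1.6397/0.0833333 → 19 → t, 0.6862/0.0416667 → 16 → q; chars tq.

GH53tq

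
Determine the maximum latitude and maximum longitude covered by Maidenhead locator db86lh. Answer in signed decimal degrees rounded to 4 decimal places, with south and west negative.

-73.6667, -103.0000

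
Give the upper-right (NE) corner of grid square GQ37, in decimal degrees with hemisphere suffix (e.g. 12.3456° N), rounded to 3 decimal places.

Field G=6, Q=16: +6·20° lon, +16·10° lat → SW at lon -60°, lat 70°.
Square 3, 7: +3·2° lon, +7·1° lat → SW at lon -54°, lat 77°.
Cell spans 2° lon × 1° lat. NE corner is SW corner plus one full cell.
latitude 78.000° N, longitude 52.000° W.

78.000° N, 52.000° W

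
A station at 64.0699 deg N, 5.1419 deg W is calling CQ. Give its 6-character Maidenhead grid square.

IP74kb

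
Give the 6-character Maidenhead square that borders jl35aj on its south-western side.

JL25xi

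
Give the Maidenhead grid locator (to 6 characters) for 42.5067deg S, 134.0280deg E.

PE77al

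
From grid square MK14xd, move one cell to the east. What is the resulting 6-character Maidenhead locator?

Longitude subsquare x = 23; +1 → 24, wraps to 0 = a, carry into square.
Longitude square 1; +1 → 2.
The latitude characters are unchanged.

MK24ad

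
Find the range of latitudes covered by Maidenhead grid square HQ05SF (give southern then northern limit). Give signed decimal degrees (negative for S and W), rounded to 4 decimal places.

75.2083, 75.2500

Field H=7, Q=16: +7·20° lon, +16·10° lat → SW at lon -40°, lat 70°.
Square 0, 5: +0·2° lon, +5·1° lat → SW at lon -40°, lat 75°.
Subsquare s=18, f=5: +18·0.0833333° lon, +5·0.0416667° lat → SW at lon -38.5°, lat 75.2083°.
Cell spans 0.0833333° lon × 0.0416667° lat.
south 75.2083, north 75.2500.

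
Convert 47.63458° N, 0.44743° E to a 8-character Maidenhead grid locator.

JN07fp32

Offset from 180°W / 90°S: lon 180.44743°, lat 137.63458°.
Field: lon ⌊180.44743/20⌋ = 9 → J; lat ⌊137.63458/10⌋ = 13 → N.
Square: lon ⌊0.44743/2⌋ = 0; lat ⌊7.63458/1⌋ = 7.
Subsquare: lon ⌊0.44743/0.0833333⌋ = 5 → f; lat ⌊0.63458/0.0416667⌋ = 15 → p.
Extended square: lon ⌊0.03076/0.00833333⌋ = 3; lat ⌊0.00958/0.00416667⌋ = 2.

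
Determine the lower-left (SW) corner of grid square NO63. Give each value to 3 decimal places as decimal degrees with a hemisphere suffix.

53.000° N, 92.000° E

Field N=13, O=14: +13·20° lon, +14·10° lat → SW at lon 80°, lat 50°.
Square 6, 3: +6·2° lon, +3·1° lat → SW at lon 92°, lat 53°.
latitude 53.000° N, longitude 92.000° E.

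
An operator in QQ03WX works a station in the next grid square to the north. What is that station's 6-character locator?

Latitude subsquare x = 23; +1 → 24, wraps to 0 = a, carry into square.
Latitude square 3; +1 → 4.
The longitude characters are unchanged.

QQ04wa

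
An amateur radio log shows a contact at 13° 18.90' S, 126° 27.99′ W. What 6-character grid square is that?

CH66sq

Offset from 180°W / 90°S: lon 53.5335°, lat 76.6850°.
Field: lon ⌊53.5335/20⌋ = 2 → C; lat ⌊76.6850/10⌋ = 7 → H.
Square: lon ⌊13.5335/2⌋ = 6; lat ⌊6.6850/1⌋ = 6.
Subsquare: lon ⌊1.5335/0.0833333⌋ = 18 → s; lat ⌊0.6850/0.0416667⌋ = 16 → q.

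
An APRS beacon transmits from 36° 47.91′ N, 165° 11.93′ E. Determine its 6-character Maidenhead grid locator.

Add 180° to longitude and 90° to latitude: 345.1988, 126.7985.
Field: 345.1988/20 → 17 → R, 126.7985/10 → 12 → M; chars RM.
Square: 5.1988/2 → 2, 6.7985/1 → 6; chars 26.
Subsquare: 1.1988/0.0833333 → 14 → o, 0.7985/0.0416667 → 19 → t; chars ot.

RM26ot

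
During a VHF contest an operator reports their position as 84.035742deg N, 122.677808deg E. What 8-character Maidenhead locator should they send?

PR14ia18

Shift to the Maidenhead origin (180°W, 90°S): lon 302.67781, lat 174.03574.
Field: lon ⌊302.67781/20⌋ = 15 → P; lat ⌊174.03574/10⌋ = 17 → R.
Square: lon ⌊2.67781/2⌋ = 1; lat ⌊4.03574/1⌋ = 4.
Subsquare: lon ⌊0.67781/0.0833333⌋ = 8 → i; lat ⌊0.03574/0.0416667⌋ = 0 → a.
Extended square: lon ⌊0.01114/0.00833333⌋ = 1; lat ⌊0.03574/0.00416667⌋ = 8.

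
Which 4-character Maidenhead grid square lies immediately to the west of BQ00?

Longitude square 0; −1 → -1, wraps to 9, carry into field.
Longitude field B = 1; −1 → 0 = A.
The latitude characters are unchanged.

AQ90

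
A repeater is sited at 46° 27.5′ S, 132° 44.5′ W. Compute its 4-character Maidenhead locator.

CE33

Add 180° to longitude and 90° to latitude: 47.26, 43.54.
Field (20°×10°, letters A–R): lon ⌊47.26/20⌋ = 2 → C; lat ⌊43.54/10⌋ = 4 → E.
Square (2°×1°, digits 0–9): lon ⌊7.26/2⌋ = 3; lat ⌊3.54/1⌋ = 3.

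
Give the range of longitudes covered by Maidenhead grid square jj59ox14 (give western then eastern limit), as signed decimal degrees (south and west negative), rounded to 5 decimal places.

11.17500, 11.18333

Field J=9, J=9: +9·20° lon, +9·10° lat → SW at lon 0°, lat 0°.
Square 5, 9: +5·2° lon, +9·1° lat → SW at lon 10°, lat 9°.
Subsquare o=14, x=23: +14·0.0833333° lon, +23·0.0416667° lat → SW at lon 11.1667°, lat 9.95833°.
Extended square 1, 4: +1·0.00833333° lon, +4·0.00416667° lat → SW at lon 11.175°, lat 9.975°.
Cell spans 0.00833333° lon × 0.00416667° lat.
west 11.17500, east 11.18333.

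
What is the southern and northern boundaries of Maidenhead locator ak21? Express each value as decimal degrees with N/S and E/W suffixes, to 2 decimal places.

11.00° N, 12.00° N

Field A=0, K=10: +0·20° lon, +10·10° lat → SW at lon -180°, lat 10°.
Square 2, 1: +2·2° lon, +1·1° lat → SW at lon -176°, lat 11°.
Cell spans 2° lon × 1° lat.
south 11.00° N, north 12.00° N.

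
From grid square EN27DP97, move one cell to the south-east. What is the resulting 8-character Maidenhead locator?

Longitude extended square 9; +1 → 10, wraps to 0, carry into subsquare.
Longitude subsquare d = 3; +1 → 4 = e.
Latitude extended square 7; −1 → 6.

EN27ep06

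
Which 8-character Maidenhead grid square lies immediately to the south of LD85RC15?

LD85rc14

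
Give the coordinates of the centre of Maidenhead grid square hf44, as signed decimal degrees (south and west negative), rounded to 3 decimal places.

Field H=7, F=5: +7·20° lon, +5·10° lat → SW at lon -40°, lat -40°.
Square 4, 4: +4·2° lon, +4·1° lat → SW at lon -32°, lat -36°.
Cell spans 2° lon × 1° lat. Centre is SW corner plus half of each.
latitude -35.500, longitude -31.000.

-35.500, -31.000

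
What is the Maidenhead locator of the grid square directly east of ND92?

OD02

Longitude square 9; +1 → 10, wraps to 0, carry into field.
Longitude field N = 13; +1 → 14 = O.
The latitude characters are unchanged.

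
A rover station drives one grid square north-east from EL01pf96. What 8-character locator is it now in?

EL01qf07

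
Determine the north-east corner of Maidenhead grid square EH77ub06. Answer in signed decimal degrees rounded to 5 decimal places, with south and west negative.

-12.92917, -84.32500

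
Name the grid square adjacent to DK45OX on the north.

DK46oa

Latitude subsquare x = 23; +1 → 24, wraps to 0 = a, carry into square.
Latitude square 5; +1 → 6.
The longitude characters are unchanged.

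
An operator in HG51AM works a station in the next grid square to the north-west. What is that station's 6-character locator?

Longitude subsquare a = 0; −1 → -1, wraps to 23 = x, carry into square.
Longitude square 5; −1 → 4.
Latitude subsquare m = 12; +1 → 13 = n.

HG41xn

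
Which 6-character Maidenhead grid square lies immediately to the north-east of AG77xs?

Longitude subsquare x = 23; +1 → 24, wraps to 0 = a, carry into square.
Longitude square 7; +1 → 8.
Latitude subsquare s = 18; +1 → 19 = t.

AG87at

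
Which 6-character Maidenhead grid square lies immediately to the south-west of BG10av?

Longitude subsquare a = 0; −1 → -1, wraps to 23 = x, carry into square.
Longitude square 1; −1 → 0.
Latitude subsquare v = 21; −1 → 20 = u.

BG00xu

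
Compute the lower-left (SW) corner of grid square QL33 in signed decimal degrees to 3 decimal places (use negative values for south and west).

Field Q=16, L=11: +16·20° lon, +11·10° lat → SW at lon 140°, lat 20°.
Square 3, 3: +3·2° lon, +3·1° lat → SW at lon 146°, lat 23°.
latitude 23.000, longitude 146.000.

23.000, 146.000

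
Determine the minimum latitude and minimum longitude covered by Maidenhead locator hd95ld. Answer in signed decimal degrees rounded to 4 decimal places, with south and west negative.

-54.8750, -21.0833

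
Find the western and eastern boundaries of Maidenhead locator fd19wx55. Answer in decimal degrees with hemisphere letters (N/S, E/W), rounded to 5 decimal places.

76.12500° W, 76.11667° W

Field F=5, D=3: +5·20° lon, +3·10° lat → SW at lon -80°, lat -60°.
Square 1, 9: +1·2° lon, +9·1° lat → SW at lon -78°, lat -51°.
Subsquare w=22, x=23: +22·0.0833333° lon, +23·0.0416667° lat → SW at lon -76.1667°, lat -50.0417°.
Extended square 5, 5: +5·0.00833333° lon, +5·0.00416667° lat → SW at lon -76.125°, lat -50.0208°.
Cell spans 0.00833333° lon × 0.00416667° lat.
west 76.12500° W, east 76.11667° W.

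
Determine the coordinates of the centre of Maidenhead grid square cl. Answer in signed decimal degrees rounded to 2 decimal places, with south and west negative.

25.00, -130.00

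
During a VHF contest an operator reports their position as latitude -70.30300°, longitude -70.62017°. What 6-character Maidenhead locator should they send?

FB49qq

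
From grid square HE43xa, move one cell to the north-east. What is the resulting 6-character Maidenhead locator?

HE53ab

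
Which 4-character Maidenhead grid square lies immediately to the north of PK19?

Latitude square 9; +1 → 10, wraps to 0, carry into field.
Latitude field K = 10; +1 → 11 = L.
The longitude characters are unchanged.

PL10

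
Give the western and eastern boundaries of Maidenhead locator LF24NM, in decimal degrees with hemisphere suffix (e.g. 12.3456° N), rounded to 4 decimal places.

45.0833° E, 45.1667° E

Field L=11, F=5: +11·20° lon, +5·10° lat → SW at lon 40°, lat -40°.
Square 2, 4: +2·2° lon, +4·1° lat → SW at lon 44°, lat -36°.
Subsquare n=13, m=12: +13·0.0833333° lon, +12·0.0416667° lat → SW at lon 45.0833°, lat -35.5°.
Cell spans 0.0833333° lon × 0.0416667° lat.
west 45.0833° E, east 45.1667° E.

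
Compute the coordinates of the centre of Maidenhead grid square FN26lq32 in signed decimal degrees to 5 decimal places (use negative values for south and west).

Field F=5, N=13: +5·20° lon, +13·10° lat → SW at lon -80°, lat 40°.
Square 2, 6: +2·2° lon, +6·1° lat → SW at lon -76°, lat 46°.
Subsquare l=11, q=16: +11·0.0833333° lon, +16·0.0416667° lat → SW at lon -75.0833°, lat 46.6667°.
Extended square 3, 2: +3·0.00833333° lon, +2·0.00416667° lat → SW at lon -75.0583°, lat 46.675°.
Cell spans 0.00833333° lon × 0.00416667° lat. Centre is SW corner plus half of each.
latitude 46.67708, longitude -75.05417.

46.67708, -75.05417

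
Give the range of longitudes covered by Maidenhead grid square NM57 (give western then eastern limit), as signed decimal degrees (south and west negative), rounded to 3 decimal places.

Field N=13, M=12: +13·20° lon, +12·10° lat → SW at lon 80°, lat 30°.
Square 5, 7: +5·2° lon, +7·1° lat → SW at lon 90°, lat 37°.
Cell spans 2° lon × 1° lat.
west 90.000, east 92.000.

90.000, 92.000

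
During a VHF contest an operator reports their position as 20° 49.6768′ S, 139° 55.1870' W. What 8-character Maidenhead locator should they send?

Offset from 180°W / 90°S: lon 40.08022°, lat 69.17205°.
Field (20°×10°, letters A–R): lon ⌊40.08022/20⌋ = 2 → C; lat ⌊69.17205/10⌋ = 6 → G.
Square (2°×1°, digits 0–9): lon ⌊0.08022/2⌋ = 0; lat ⌊9.17205/1⌋ = 9.
Subsquare (5′×2.5′, letters a–x): lon ⌊0.08022/0.0833333⌋ = 0 → a; lat ⌊0.17205/0.0416667⌋ = 4 → e.
Extended square (30″×15″, digits 0–9): lon ⌊0.08022/0.00833333⌋ = 9; lat ⌊0.00539/0.00416667⌋ = 1.

CG09ae91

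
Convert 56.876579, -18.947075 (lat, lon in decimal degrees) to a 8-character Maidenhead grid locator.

Shift to the Maidenhead origin (180°W, 90°S): lon 161.05292, lat 146.87658.
Field: 161.05292/20 → 8 → I, 146.87658/10 → 14 → O; chars IO.
Square: 1.05292/2 → 0, 6.87658/1 → 6; chars 06.
Subsquare: 1.05292/0.0833333 → 12 → m, 0.87658/0.0416667 → 21 → v; chars mv.
Extended square: 0.05292/0.00833333 → 6, 0.00158/0.00416667 → 0; chars 60.

IO06mv60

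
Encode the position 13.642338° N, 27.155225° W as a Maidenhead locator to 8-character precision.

HK63kp14

Offset from 180°W / 90°S: lon 152.84477°, lat 103.64234°.
Field: 152.84477/20 → 7 → H, 103.64234/10 → 10 → K; chars HK.
Square: 12.84477/2 → 6, 3.64234/1 → 3; chars 63.
Subsquare: 0.84477/0.0833333 → 10 → k, 0.64234/0.0416667 → 15 → p; chars kp.
Extended square: 0.01144/0.00833333 → 1, 0.01734/0.00416667 → 4; chars 14.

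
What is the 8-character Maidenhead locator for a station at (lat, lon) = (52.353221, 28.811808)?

Add 180° to longitude and 90° to latitude: 208.81181, 142.35322.
Field (20°×10°, letters A–R): lon ⌊208.81181/20⌋ = 10 → K; lat ⌊142.35322/10⌋ = 14 → O.
Square (2°×1°, digits 0–9): lon ⌊8.81181/2⌋ = 4; lat ⌊2.35322/1⌋ = 2.
Subsquare (5′×2.5′, letters a–x): lon ⌊0.81181/0.0833333⌋ = 9 → j; lat ⌊0.35322/0.0416667⌋ = 8 → i.
Extended square (30″×15″, digits 0–9): lon ⌊0.06181/0.00833333⌋ = 7; lat ⌊0.01989/0.00416667⌋ = 4.

KO42ji74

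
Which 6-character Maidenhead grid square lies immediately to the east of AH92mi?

Longitude subsquare m = 12; +1 → 13 = n.
The latitude characters are unchanged.

AH92ni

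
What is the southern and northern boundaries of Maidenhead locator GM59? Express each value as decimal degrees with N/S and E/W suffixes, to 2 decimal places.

Field G=6, M=12: +6·20° lon, +12·10° lat → SW at lon -60°, lat 30°.
Square 5, 9: +5·2° lon, +9·1° lat → SW at lon -50°, lat 39°.
Cell spans 2° lon × 1° lat.
south 39.00° N, north 40.00° N.

39.00° N, 40.00° N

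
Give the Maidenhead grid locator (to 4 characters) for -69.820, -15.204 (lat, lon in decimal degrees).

IC20

Shift to the Maidenhead origin (180°W, 90°S): lon 164.80, lat 20.18.
Field (20°×10°, letters A–R): 164.80/20 → 8 → I, 20.18/10 → 2 → C; chars IC.
Square (2°×1°, digits 0–9): 4.80/2 → 2, 0.18/1 → 0; chars 20.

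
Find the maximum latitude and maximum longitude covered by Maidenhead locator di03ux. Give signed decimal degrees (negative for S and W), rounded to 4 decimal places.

Field D=3, I=8: +3·20° lon, +8·10° lat → SW at lon -120°, lat -10°.
Square 0, 3: +0·2° lon, +3·1° lat → SW at lon -120°, lat -7°.
Subsquare u=20, x=23: +20·0.0833333° lon, +23·0.0416667° lat → SW at lon -118.333°, lat -6.04167°.
Cell spans 0.0833333° lon × 0.0416667° lat. NE corner is SW corner plus one full cell.
latitude -6.0000, longitude -118.2500.

-6.0000, -118.2500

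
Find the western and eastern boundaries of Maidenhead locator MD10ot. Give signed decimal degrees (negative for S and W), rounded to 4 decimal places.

63.1667, 63.2500

Field M=12, D=3: +12·20° lon, +3·10° lat → SW at lon 60°, lat -60°.
Square 1, 0: +1·2° lon, +0·1° lat → SW at lon 62°, lat -60°.
Subsquare o=14, t=19: +14·0.0833333° lon, +19·0.0416667° lat → SW at lon 63.1667°, lat -59.2083°.
Cell spans 0.0833333° lon × 0.0416667° lat.
west 63.1667, east 63.2500.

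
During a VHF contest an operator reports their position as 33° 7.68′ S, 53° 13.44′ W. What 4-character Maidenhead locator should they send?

Shift to the Maidenhead origin (180°W, 90°S): lon 126.78, lat 56.87.
Field: 126.78/20 → 6 → G, 56.87/10 → 5 → F; chars GF.
Square: 6.78/2 → 3, 6.87/1 → 6; chars 36.

GF36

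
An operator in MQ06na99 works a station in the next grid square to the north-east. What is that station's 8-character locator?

Longitude extended square 9; +1 → 10, wraps to 0, carry into subsquare.
Longitude subsquare n = 13; +1 → 14 = o.
Latitude extended square 9; +1 → 10, wraps to 0, carry into subsquare.
Latitude subsquare a = 0; +1 → 1 = b.

MQ06ob00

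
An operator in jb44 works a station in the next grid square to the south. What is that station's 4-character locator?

JB43

Latitude square 4; −1 → 3.
The longitude characters are unchanged.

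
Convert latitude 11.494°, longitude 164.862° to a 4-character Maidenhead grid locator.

Shift to the Maidenhead origin (180°W, 90°S): lon 344.86, lat 101.49.
Field: lon ⌊344.86/20⌋ = 17 → R; lat ⌊101.49/10⌋ = 10 → K.
Square: lon ⌊4.86/2⌋ = 2; lat ⌊1.49/1⌋ = 1.

RK21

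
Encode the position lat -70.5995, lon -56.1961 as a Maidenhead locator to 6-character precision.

GB19vj

Offset from 180°W / 90°S: lon 123.8039°, lat 19.4005°.
Field (20°×10°, letters A–R): lon ⌊123.8039/20⌋ = 6 → G; lat ⌊19.4005/10⌋ = 1 → B.
Square (2°×1°, digits 0–9): lon ⌊3.8039/2⌋ = 1; lat ⌊9.4005/1⌋ = 9.
Subsquare (5′×2.5′, letters a–x): lon ⌊1.8039/0.0833333⌋ = 21 → v; lat ⌊0.4005/0.0416667⌋ = 9 → j.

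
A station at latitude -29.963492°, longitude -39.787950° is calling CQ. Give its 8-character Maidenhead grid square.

Add 180° to longitude and 90° to latitude: 140.21205, 60.03651.
Field (20°×10°, letters A–R): 140.21205/20 → 7 → H, 60.03651/10 → 6 → G; chars HG.
Square (2°×1°, digits 0–9): 0.21205/2 → 0, 0.03651/1 → 0; chars 00.
Subsquare (5′×2.5′, letters a–x): 0.21205/0.0833333 → 2 → c, 0.03651/0.0416667 → 0 → a; chars ca.
Extended square (30″×15″, digits 0–9): 0.04538/0.00833333 → 5, 0.03651/0.00416667 → 8; chars 58.

HG00ca58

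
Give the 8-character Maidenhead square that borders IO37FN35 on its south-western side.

Longitude extended square 3; −1 → 2.
Latitude extended square 5; −1 → 4.

IO37fn24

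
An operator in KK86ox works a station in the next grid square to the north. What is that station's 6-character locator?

KK87oa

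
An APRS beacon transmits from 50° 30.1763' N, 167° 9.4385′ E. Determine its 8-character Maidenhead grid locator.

RO30nm80

Offset from 180°W / 90°S: lon 347.15731°, lat 140.50294°.
Field: 347.15731/20 → 17 → R, 140.50294/10 → 14 → O; chars RO.
Square: 7.15731/2 → 3, 0.50294/1 → 0; chars 30.
Subsquare: 1.15731/0.0833333 → 13 → n, 0.50294/0.0416667 → 12 → m; chars nm.
Extended square: 0.07397/0.00833333 → 8, 0.00294/0.00416667 → 0; chars 80.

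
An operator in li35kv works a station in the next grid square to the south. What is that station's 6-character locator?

LI35ku

Latitude subsquare v = 21; −1 → 20 = u.
The longitude characters are unchanged.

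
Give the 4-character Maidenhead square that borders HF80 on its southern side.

HE89

Latitude square 0; −1 → -1, wraps to 9, carry into field.
Latitude field F = 5; −1 → 4 = E.
The longitude characters are unchanged.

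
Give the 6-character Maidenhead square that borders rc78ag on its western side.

RC68xg

Longitude subsquare a = 0; −1 → -1, wraps to 23 = x, carry into square.
Longitude square 7; −1 → 6.
The latitude characters are unchanged.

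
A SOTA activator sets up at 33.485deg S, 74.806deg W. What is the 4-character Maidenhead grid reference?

FF26

Add 180° to longitude and 90° to latitude: 105.19, 56.52.
Field (20°×10°, letters A–R): 105.19/20 → 5 → F, 56.52/10 → 5 → F; chars FF.
Square (2°×1°, digits 0–9): 5.19/2 → 2, 6.52/1 → 6; chars 26.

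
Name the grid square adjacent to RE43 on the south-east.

RE52

Longitude square 4; +1 → 5.
Latitude square 3; −1 → 2.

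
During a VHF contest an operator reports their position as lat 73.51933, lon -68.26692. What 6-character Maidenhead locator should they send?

FQ53um

Shift to the Maidenhead origin (180°W, 90°S): lon 111.7331, lat 163.5193.
Field: lon ⌊111.7331/20⌋ = 5 → F; lat ⌊163.5193/10⌋ = 16 → Q.
Square: lon ⌊11.7331/2⌋ = 5; lat ⌊3.5193/1⌋ = 3.
Subsquare: lon ⌊1.7331/0.0833333⌋ = 20 → u; lat ⌊0.5193/0.0416667⌋ = 12 → m.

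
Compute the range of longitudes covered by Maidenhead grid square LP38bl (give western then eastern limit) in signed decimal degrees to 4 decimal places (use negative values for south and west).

Field L=11, P=15: +11·20° lon, +15·10° lat → SW at lon 40°, lat 60°.
Square 3, 8: +3·2° lon, +8·1° lat → SW at lon 46°, lat 68°.
Subsquare b=1, l=11: +1·0.0833333° lon, +11·0.0416667° lat → SW at lon 46.0833°, lat 68.4583°.
Cell spans 0.0833333° lon × 0.0416667° lat.
west 46.0833, east 46.1667.

46.0833, 46.1667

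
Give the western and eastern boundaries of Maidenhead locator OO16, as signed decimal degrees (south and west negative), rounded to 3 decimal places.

Field O=14, O=14: +14·20° lon, +14·10° lat → SW at lon 100°, lat 50°.
Square 1, 6: +1·2° lon, +6·1° lat → SW at lon 102°, lat 56°.
Cell spans 2° lon × 1° lat.
west 102.000, east 104.000.

102.000, 104.000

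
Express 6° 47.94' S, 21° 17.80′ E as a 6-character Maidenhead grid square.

Shift to the Maidenhead origin (180°W, 90°S): lon 201.2967, lat 83.2010.
Field: lon ⌊201.2967/20⌋ = 10 → K; lat ⌊83.2010/10⌋ = 8 → I.
Square: lon ⌊1.2967/2⌋ = 0; lat ⌊3.2010/1⌋ = 3.
Subsquare: lon ⌊1.2967/0.0833333⌋ = 15 → p; lat ⌊0.2010/0.0416667⌋ = 4 → e.

KI03pe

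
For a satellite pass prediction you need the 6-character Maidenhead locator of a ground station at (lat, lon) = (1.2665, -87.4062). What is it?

EJ61hg

Offset from 180°W / 90°S: lon 92.5938°, lat 91.2665°.
Field: 92.5938/20 → 4 → E, 91.2665/10 → 9 → J; chars EJ.
Square: 12.5938/2 → 6, 1.2665/1 → 1; chars 61.
Subsquare: 0.5938/0.0833333 → 7 → h, 0.2665/0.0416667 → 6 → g; chars hg.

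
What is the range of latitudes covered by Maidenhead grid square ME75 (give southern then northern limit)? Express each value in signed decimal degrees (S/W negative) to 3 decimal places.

Field M=12, E=4: +12·20° lon, +4·10° lat → SW at lon 60°, lat -50°.
Square 7, 5: +7·2° lon, +5·1° lat → SW at lon 74°, lat -45°.
Cell spans 2° lon × 1° lat.
south -45.000, north -44.000.

-45.000, -44.000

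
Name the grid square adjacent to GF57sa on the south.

GF56sx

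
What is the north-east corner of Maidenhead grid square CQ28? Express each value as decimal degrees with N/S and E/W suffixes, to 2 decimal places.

Field C=2, Q=16: +2·20° lon, +16·10° lat → SW at lon -140°, lat 70°.
Square 2, 8: +2·2° lon, +8·1° lat → SW at lon -136°, lat 78°.
Cell spans 2° lon × 1° lat. NE corner is SW corner plus one full cell.
latitude 79.00° N, longitude 134.00° W.

79.00° N, 134.00° W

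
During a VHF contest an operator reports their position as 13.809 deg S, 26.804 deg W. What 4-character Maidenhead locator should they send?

HH66

Add 180° to longitude and 90° to latitude: 153.20, 76.19.
Field (20°×10°, letters A–R): lon ⌊153.20/20⌋ = 7 → H; lat ⌊76.19/10⌋ = 7 → H.
Square (2°×1°, digits 0–9): lon ⌊13.20/2⌋ = 6; lat ⌊6.19/1⌋ = 6.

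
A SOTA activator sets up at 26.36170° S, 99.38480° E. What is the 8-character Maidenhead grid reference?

NG93qp63

Shift to the Maidenhead origin (180°W, 90°S): lon 279.38480, lat 63.63830.
Field: 279.38480/20 → 13 → N, 63.63830/10 → 6 → G; chars NG.
Square: 19.38480/2 → 9, 3.63830/1 → 3; chars 93.
Subsquare: 1.38480/0.0833333 → 16 → q, 0.63830/0.0416667 → 15 → p; chars qp.
Extended square: 0.05147/0.00833333 → 6, 0.01330/0.00416667 → 3; chars 63.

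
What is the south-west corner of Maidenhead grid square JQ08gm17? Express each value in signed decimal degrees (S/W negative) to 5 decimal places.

78.52917, 0.50833

Field J=9, Q=16: +9·20° lon, +16·10° lat → SW at lon 0°, lat 70°.
Square 0, 8: +0·2° lon, +8·1° lat → SW at lon 0°, lat 78°.
Subsquare g=6, m=12: +6·0.0833333° lon, +12·0.0416667° lat → SW at lon 0.5°, lat 78.5°.
Extended square 1, 7: +1·0.00833333° lon, +7·0.00416667° lat → SW at lon 0.508333°, lat 78.5292°.
latitude 78.52917, longitude 0.50833.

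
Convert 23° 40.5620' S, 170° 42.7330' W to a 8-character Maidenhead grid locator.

AG46ph47

Offset from 180°W / 90°S: lon 9.28778°, lat 66.32397°.
Field (20°×10°, letters A–R): lon ⌊9.28778/20⌋ = 0 → A; lat ⌊66.32397/10⌋ = 6 → G.
Square (2°×1°, digits 0–9): lon ⌊9.28778/2⌋ = 4; lat ⌊6.32397/1⌋ = 6.
Subsquare (5′×2.5′, letters a–x): lon ⌊1.28778/0.0833333⌋ = 15 → p; lat ⌊0.32397/0.0416667⌋ = 7 → h.
Extended square (30″×15″, digits 0–9): lon ⌊0.03778/0.00833333⌋ = 4; lat ⌊0.03230/0.00416667⌋ = 7.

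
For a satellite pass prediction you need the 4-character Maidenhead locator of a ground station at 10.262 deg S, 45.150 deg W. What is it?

GH79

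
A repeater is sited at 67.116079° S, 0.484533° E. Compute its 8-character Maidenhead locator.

Offset from 180°W / 90°S: lon 180.48453°, lat 22.88392°.
Field: 180.48453/20 → 9 → J, 22.88392/10 → 2 → C; chars JC.
Square: 0.48453/2 → 0, 2.88392/1 → 2; chars 02.
Subsquare: 0.48453/0.0833333 → 5 → f, 0.88392/0.0416667 → 21 → v; chars fv.
Extended square: 0.06787/0.00833333 → 8, 0.00892/0.00416667 → 2; chars 82.

JC02fv82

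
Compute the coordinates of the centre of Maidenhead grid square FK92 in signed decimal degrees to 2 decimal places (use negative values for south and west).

12.50, -61.00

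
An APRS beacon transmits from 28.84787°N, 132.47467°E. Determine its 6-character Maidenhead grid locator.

PL68fu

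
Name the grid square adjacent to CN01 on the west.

Longitude square 0; −1 → -1, wraps to 9, carry into field.
Longitude field C = 2; −1 → 1 = B.
The latitude characters are unchanged.

BN91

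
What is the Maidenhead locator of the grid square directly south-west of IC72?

IC61

Longitude square 7; −1 → 6.
Latitude square 2; −1 → 1.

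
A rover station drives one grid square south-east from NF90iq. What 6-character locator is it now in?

Longitude subsquare i = 8; +1 → 9 = j.
Latitude subsquare q = 16; −1 → 15 = p.

NF90jp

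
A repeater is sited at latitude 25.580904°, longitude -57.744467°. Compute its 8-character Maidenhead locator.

GL15dn09

Shift to the Maidenhead origin (180°W, 90°S): lon 122.25553, lat 115.58090.
Field (20°×10°, letters A–R): 122.25553/20 → 6 → G, 115.58090/10 → 11 → L; chars GL.
Square (2°×1°, digits 0–9): 2.25553/2 → 1, 5.58090/1 → 5; chars 15.
Subsquare (5′×2.5′, letters a–x): 0.25553/0.0833333 → 3 → d, 0.58090/0.0416667 → 13 → n; chars dn.
Extended square (30″×15″, digits 0–9): 0.00553/0.00833333 → 0, 0.03924/0.00416667 → 9; chars 09.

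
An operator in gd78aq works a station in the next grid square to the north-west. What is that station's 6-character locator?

Longitude subsquare a = 0; −1 → -1, wraps to 23 = x, carry into square.
Longitude square 7; −1 → 6.
Latitude subsquare q = 16; +1 → 17 = r.

GD68xr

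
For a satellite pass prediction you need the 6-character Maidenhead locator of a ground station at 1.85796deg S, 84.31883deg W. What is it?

EI78ud

Add 180° to longitude and 90° to latitude: 95.6812, 88.1420.
Field: lon ⌊95.6812/20⌋ = 4 → E; lat ⌊88.1420/10⌋ = 8 → I.
Square: lon ⌊15.6812/2⌋ = 7; lat ⌊8.1420/1⌋ = 8.
Subsquare: lon ⌊1.6812/0.0833333⌋ = 20 → u; lat ⌊0.1420/0.0416667⌋ = 3 → d.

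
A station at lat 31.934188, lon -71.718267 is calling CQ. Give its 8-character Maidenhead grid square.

FM41dw34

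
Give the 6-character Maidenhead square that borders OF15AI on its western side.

OF05xi

Longitude subsquare a = 0; −1 → -1, wraps to 23 = x, carry into square.
Longitude square 1; −1 → 0.
The latitude characters are unchanged.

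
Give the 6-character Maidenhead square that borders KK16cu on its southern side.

KK16ct

Latitude subsquare u = 20; −1 → 19 = t.
The longitude characters are unchanged.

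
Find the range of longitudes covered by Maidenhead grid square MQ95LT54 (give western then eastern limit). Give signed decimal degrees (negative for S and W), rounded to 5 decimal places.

Field M=12, Q=16: +12·20° lon, +16·10° lat → SW at lon 60°, lat 70°.
Square 9, 5: +9·2° lon, +5·1° lat → SW at lon 78°, lat 75°.
Subsquare l=11, t=19: +11·0.0833333° lon, +19·0.0416667° lat → SW at lon 78.9167°, lat 75.7917°.
Extended square 5, 4: +5·0.00833333° lon, +4·0.00416667° lat → SW at lon 78.9583°, lat 75.8083°.
Cell spans 0.00833333° lon × 0.00416667° lat.
west 78.95833, east 78.96667.

78.95833, 78.96667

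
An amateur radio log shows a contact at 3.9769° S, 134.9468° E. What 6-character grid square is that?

PI76la

Shift to the Maidenhead origin (180°W, 90°S): lon 314.9468, lat 86.0231.
Field (20°×10°, letters A–R): 314.9468/20 → 15 → P, 86.0231/10 → 8 → I; chars PI.
Square (2°×1°, digits 0–9): 14.9468/2 → 7, 6.0231/1 → 6; chars 76.
Subsquare (5′×2.5′, letters a–x): 0.9468/0.0833333 → 11 → l, 0.0231/0.0416667 → 0 → a; chars la.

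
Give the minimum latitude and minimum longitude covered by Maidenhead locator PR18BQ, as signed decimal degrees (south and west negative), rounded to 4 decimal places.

88.6667, 122.0833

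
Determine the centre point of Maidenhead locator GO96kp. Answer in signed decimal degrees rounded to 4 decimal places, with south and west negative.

56.6458, -41.1250

Field G=6, O=14: +6·20° lon, +14·10° lat → SW at lon -60°, lat 50°.
Square 9, 6: +9·2° lon, +6·1° lat → SW at lon -42°, lat 56°.
Subsquare k=10, p=15: +10·0.0833333° lon, +15·0.0416667° lat → SW at lon -41.1667°, lat 56.625°.
Cell spans 0.0833333° lon × 0.0416667° lat. Centre is SW corner plus half of each.
latitude 56.6458, longitude -41.1250.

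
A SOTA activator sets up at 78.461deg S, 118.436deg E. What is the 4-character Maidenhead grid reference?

OB91

Add 180° to longitude and 90° to latitude: 298.44, 11.54.
Field (20°×10°, letters A–R): 298.44/20 → 14 → O, 11.54/10 → 1 → B; chars OB.
Square (2°×1°, digits 0–9): 18.44/2 → 9, 1.54/1 → 1; chars 91.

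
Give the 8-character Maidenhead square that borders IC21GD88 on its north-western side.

Longitude extended square 8; −1 → 7.
Latitude extended square 8; +1 → 9.

IC21gd79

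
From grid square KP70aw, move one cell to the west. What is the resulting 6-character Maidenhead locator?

Longitude subsquare a = 0; −1 → -1, wraps to 23 = x, carry into square.
Longitude square 7; −1 → 6.
The latitude characters are unchanged.

KP60xw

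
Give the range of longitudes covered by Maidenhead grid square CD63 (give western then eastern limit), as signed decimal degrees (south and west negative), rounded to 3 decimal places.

-128.000, -126.000

Field C=2, D=3: +2·20° lon, +3·10° lat → SW at lon -140°, lat -60°.
Square 6, 3: +6·2° lon, +3·1° lat → SW at lon -128°, lat -57°.
Cell spans 2° lon × 1° lat.
west -128.000, east -126.000.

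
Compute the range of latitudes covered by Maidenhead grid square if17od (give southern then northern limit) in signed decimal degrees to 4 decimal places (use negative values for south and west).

-32.8750, -32.8333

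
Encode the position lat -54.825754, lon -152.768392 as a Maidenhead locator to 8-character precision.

BD35oe71

Offset from 180°W / 90°S: lon 27.23161°, lat 35.17425°.
Field: 27.23161/20 → 1 → B, 35.17425/10 → 3 → D; chars BD.
Square: 7.23161/2 → 3, 5.17425/1 → 5; chars 35.
Subsquare: 1.23161/0.0833333 → 14 → o, 0.17425/0.0416667 → 4 → e; chars oe.
Extended square: 0.06494/0.00833333 → 7, 0.00758/0.00416667 → 1; chars 71.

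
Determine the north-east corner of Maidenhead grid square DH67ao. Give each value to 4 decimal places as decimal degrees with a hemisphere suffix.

Field D=3, H=7: +3·20° lon, +7·10° lat → SW at lon -120°, lat -20°.
Square 6, 7: +6·2° lon, +7·1° lat → SW at lon -108°, lat -13°.
Subsquare a=0, o=14: +0·0.0833333° lon, +14·0.0416667° lat → SW at lon -108°, lat -12.4167°.
Cell spans 0.0833333° lon × 0.0416667° lat. NE corner is SW corner plus one full cell.
latitude 12.3750° S, longitude 107.9167° W.

12.3750° S, 107.9167° W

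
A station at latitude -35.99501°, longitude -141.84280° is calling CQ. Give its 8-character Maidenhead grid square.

BF94ba81

Shift to the Maidenhead origin (180°W, 90°S): lon 38.15720, lat 54.00499.
Field: lon ⌊38.15720/20⌋ = 1 → B; lat ⌊54.00499/10⌋ = 5 → F.
Square: lon ⌊18.15720/2⌋ = 9; lat ⌊4.00499/1⌋ = 4.
Subsquare: lon ⌊0.15720/0.0833333⌋ = 1 → b; lat ⌊0.00499/0.0416667⌋ = 0 → a.
Extended square: lon ⌊0.07387/0.00833333⌋ = 8; lat ⌊0.00499/0.00416667⌋ = 1.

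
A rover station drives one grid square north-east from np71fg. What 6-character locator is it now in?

NP71gh

Longitude subsquare f = 5; +1 → 6 = g.
Latitude subsquare g = 6; +1 → 7 = h.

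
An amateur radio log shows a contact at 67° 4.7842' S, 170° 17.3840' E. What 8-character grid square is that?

Offset from 180°W / 90°S: lon 350.28973°, lat 22.92026°.
Field: lon ⌊350.28973/20⌋ = 17 → R; lat ⌊22.92026/10⌋ = 2 → C.
Square: lon ⌊10.28973/2⌋ = 5; lat ⌊2.92026/1⌋ = 2.
Subsquare: lon ⌊0.28973/0.0833333⌋ = 3 → d; lat ⌊0.92026/0.0416667⌋ = 22 → w.
Extended square: lon ⌊0.03973/0.00833333⌋ = 4; lat ⌊0.00360/0.00416667⌋ = 0.

RC52dw40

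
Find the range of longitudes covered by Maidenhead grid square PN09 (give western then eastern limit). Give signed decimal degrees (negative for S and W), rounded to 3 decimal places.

120.000, 122.000

Field P=15, N=13: +15·20° lon, +13·10° lat → SW at lon 120°, lat 40°.
Square 0, 9: +0·2° lon, +9·1° lat → SW at lon 120°, lat 49°.
Cell spans 2° lon × 1° lat.
west 120.000, east 122.000.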